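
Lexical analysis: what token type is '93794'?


Pattern: digits only
Type: INTEGER_LITERAL


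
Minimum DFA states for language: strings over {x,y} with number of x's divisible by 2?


Track (count of x) mod 2: states 0..1, accept at 0
Minimal DFA: 2 states


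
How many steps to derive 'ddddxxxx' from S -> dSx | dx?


Derivation: S => dSx => ddSxx => dddSxxx => ddddxxxx
Steps: 4


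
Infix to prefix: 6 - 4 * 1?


'*' binds tighter: tree is (- 6 (* 4 1))
Prefix: - 6 * 4 1


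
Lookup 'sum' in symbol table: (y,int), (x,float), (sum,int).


Lookup 'sum' → type int


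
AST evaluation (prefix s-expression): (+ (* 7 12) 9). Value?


Evaluate inner: (* 7 12) = 84
Evaluate root: (+ 84 9) = 93
Result: 93


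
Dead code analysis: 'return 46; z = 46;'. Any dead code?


statement follows a return and is unreachable
Dead: 'z = 46'


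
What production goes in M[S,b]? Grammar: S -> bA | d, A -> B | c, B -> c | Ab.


For [S, b]: 'b' ∈ FIRST(bA)
Entry: S -> bA


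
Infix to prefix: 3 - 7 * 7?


'*' binds tighter: tree is (- 3 (* 7 7))
Prefix: - 3 * 7 7


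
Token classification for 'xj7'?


Pattern: letter/underscore followed by alphanumerics, not a keyword
Type: IDENTIFIER


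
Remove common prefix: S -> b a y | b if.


Common prefix: 'b'
Factored: S -> b S', S' -> a y | if


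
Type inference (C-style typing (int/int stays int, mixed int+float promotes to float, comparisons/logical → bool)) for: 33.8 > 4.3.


Operand types: float > float
Rule: comparison yields bool
Result type: bool


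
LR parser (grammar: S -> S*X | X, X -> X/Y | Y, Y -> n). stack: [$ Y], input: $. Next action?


'Y' (not preceded by X/) is the handle for X -> Y
Action: reduce (X -> Y)


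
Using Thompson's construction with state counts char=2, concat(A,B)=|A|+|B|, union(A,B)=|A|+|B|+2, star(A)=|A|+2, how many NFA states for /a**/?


Syntax tree has 1 char leaf(s), 0 union(s), 2 star(s)
chars contribute 1×2 = 2; each union adds +2; each star adds +2
Total: 2 + 0 + 4 = 6 states


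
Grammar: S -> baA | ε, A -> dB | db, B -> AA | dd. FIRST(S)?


Per alternative of S: FIRST(baA) = {b}; FIRST(ε) = {ε}
FIRST(S) = {b, ε}


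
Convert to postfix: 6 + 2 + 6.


Left to right (same or higher precedence on left)
Postfix: 6 2 + 6 +


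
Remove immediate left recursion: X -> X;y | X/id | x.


Left-recursive alternatives: X;y, X/id; non-recursive: x
Introduce X': X -> xX', X' -> ;yX' | /idX' | ε


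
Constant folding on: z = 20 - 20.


20 - 20 = 0 at compile time
Optimized: z = 0


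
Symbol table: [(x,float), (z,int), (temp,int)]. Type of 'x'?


Lookup 'x' → type float


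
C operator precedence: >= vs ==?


'>=' is relational (level 7); '==' is equality (level 6)
Higher level binds tighter
'>=' has higher precedence than '=='


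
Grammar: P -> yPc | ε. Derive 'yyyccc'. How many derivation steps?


Derivation: P => yPc => yyPcc => yyyPccc => yyyccc
Steps: 4


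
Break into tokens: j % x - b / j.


Scan left to right, longest-match per lexeme
Tokens: ID(j), OP(%), ID(x), OP(-), ID(b), OP(/), ID(j)


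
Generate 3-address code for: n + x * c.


Break into single-operator statements:
t1 = x * c
t2 = n + t1


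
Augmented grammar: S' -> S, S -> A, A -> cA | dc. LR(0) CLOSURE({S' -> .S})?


Start: S' -> .S
For each item with dot before a nonterminal B, add B -> .γ for every B-production
Closure: [S' -> .S, S -> .A, A -> .cA, A -> .dc]


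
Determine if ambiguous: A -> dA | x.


right-linear, alternatives start with distinct terminals 'd' vs 'x': unique leftmost derivation
Unambiguous


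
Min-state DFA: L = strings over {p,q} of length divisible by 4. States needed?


Track length mod 4: states 0..3, accept at 0
Minimal DFA: 4 states


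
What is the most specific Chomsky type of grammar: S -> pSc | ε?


Single nonterminal LHS, but p^n c^n is not regular
Classification: Type 2 (Context-Free)


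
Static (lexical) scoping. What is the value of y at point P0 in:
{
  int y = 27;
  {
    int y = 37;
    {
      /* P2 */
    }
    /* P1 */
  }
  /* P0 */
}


y declared in the same block as P0
y = 27


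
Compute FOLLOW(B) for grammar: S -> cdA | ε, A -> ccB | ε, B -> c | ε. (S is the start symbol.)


$ ∈ FOLLOW(S). For each A -> αBβ: add FIRST(β)\{ε} to FOLLOW(B); if β nullable, add FOLLOW(A).
FOLLOW(B) = {$}


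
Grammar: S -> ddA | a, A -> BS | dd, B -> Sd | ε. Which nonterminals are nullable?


A nonterminal is nullable iff some alternative derives ε (directly, or every symbol in it is nullable)
Nullable: {B}


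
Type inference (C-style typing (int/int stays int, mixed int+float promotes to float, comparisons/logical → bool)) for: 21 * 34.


Operand types: int * int
Rule: mixed int/float promotes to float; int/int stays int
Result type: int


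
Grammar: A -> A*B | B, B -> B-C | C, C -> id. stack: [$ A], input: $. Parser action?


start symbol A on stack, input exhausted
Action: accept


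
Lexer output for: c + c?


Scan left to right, longest-match per lexeme
Tokens: ID(c), OP(+), ID(c)


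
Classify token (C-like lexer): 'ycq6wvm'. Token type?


Pattern: letter/underscore followed by alphanumerics, not a keyword
Type: IDENTIFIER


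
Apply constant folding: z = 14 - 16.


14 - 16 = -2 at compile time
Optimized: z = -2


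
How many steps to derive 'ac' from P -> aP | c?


Derivation: P => aP => ac
Steps: 2


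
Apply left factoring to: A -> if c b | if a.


Common prefix: 'if'
Factored: A -> if A', A' -> c b | a


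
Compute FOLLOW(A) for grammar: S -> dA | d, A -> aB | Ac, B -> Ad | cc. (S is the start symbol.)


$ ∈ FOLLOW(S). For each A -> αBβ: add FIRST(β)\{ε} to FOLLOW(B); if β nullable, add FOLLOW(A).
FOLLOW(A) = {$, c, d}


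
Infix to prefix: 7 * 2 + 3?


left-to-right (same/higher precedence on left): tree is (+ (* 7 2) 3)
Prefix: + * 7 2 3


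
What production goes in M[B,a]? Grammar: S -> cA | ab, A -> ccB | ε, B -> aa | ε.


For [B, a]: 'a' ∈ FIRST(aa)
Entry: B -> aa


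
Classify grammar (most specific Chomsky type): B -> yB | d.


Right-linear: every RHS is a terminal or a terminal followed by one nonterminal
Classification: Type 3 (Regular)


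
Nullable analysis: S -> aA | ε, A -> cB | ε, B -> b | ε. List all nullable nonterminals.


A nonterminal is nullable iff some alternative derives ε (directly, or every symbol in it is nullable)
Nullable: {A, B, S}


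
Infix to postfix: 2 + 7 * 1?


* has higher precedence, evaluate 7*1 first
Postfix: 2 7 1 * +


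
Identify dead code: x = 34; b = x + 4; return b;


x is read by b's definition; b is returned
No dead code


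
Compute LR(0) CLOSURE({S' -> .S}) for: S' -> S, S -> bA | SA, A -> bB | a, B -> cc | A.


Start: S' -> .S
For each item with dot before a nonterminal B, add B -> .γ for every B-production
Closure: [S' -> .S, S -> .bA, S -> .SA]


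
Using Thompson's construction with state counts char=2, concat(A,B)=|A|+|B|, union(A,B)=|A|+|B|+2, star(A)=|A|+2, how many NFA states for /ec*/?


Syntax tree has 2 char leaf(s), 0 union(s), 1 star(s)
chars contribute 2×2 = 4; each union adds +2; each star adds +2
Total: 4 + 0 + 2 = 6 states


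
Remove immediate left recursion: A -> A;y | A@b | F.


Left-recursive alternatives: A;y, A@b; non-recursive: F
Introduce A': A -> FA', A' -> ;yA' | @bA' | ε


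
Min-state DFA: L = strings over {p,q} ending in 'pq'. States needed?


Track the longest suffix of input matching a prefix of 'pq': 3 classes (prefixes of length 0..2)
Minimal DFA: 3 states


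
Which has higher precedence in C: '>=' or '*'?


'*' is multiplicative (level 10); '>=' is relational (level 7)
Higher level binds tighter
'*' has higher precedence than '>='


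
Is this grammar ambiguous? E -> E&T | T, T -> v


precedence layered via separate nonterminal T: deterministic
Unambiguous


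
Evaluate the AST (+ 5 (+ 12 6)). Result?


Evaluate inner: (+ 12 6) = 18
Evaluate root: (+ 5 18) = 23
Result: 23


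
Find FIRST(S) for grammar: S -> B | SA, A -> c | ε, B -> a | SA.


Per alternative of S: FIRST(B) = {a}; FIRST(SA) = {a}
FIRST(S) = {a}


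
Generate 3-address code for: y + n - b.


Break into single-operator statements:
t1 = y + n
t2 = t1 - b


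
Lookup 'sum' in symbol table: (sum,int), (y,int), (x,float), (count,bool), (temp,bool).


Lookup 'sum' → type int


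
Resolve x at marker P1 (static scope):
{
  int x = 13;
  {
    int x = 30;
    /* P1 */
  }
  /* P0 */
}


x declared in the same block as P1
x = 30


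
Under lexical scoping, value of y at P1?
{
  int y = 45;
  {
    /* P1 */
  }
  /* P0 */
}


P1's block does not declare y; resolves to the enclosing declaration at depth 0
y = 45


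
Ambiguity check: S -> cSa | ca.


balanced c^n…a^n: each string has a unique parse
Unambiguous


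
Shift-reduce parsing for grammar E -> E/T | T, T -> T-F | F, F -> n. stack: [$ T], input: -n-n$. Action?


shift '-' to continue T -> T-F
Action: shift


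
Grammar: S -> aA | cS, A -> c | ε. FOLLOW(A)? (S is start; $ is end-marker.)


$ ∈ FOLLOW(S). For each A -> αBβ: add FIRST(β)\{ε} to FOLLOW(B); if β nullable, add FOLLOW(A).
FOLLOW(A) = {$}


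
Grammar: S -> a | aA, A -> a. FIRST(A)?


Per alternative of A: FIRST(a) = {a}
FIRST(A) = {a}


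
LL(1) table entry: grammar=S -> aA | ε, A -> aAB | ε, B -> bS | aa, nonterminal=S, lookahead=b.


For [S, b]: ε is nullable and 'b' ∈ FOLLOW(S)
Entry: S -> ε


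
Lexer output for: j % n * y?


Scan left to right, longest-match per lexeme
Tokens: ID(j), OP(%), ID(n), OP(*), ID(y)


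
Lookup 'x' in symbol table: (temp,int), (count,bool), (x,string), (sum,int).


Lookup 'x' → type string


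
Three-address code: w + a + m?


Break into single-operator statements:
t1 = w + a
t2 = t1 + m


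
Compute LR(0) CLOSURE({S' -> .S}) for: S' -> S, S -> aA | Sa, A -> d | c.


Start: S' -> .S
For each item with dot before a nonterminal B, add B -> .γ for every B-production
Closure: [S' -> .S, S -> .aA, S -> .Sa]


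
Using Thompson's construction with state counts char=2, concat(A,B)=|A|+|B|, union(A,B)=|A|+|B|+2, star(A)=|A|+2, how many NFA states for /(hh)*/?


Syntax tree has 2 char leaf(s), 0 union(s), 1 star(s)
chars contribute 2×2 = 4; each union adds +2; each star adds +2
Total: 4 + 0 + 2 = 6 states


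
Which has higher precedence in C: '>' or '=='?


'>' is relational (level 7); '==' is equality (level 6)
Higher level binds tighter
'>' has higher precedence than '=='


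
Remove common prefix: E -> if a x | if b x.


Common prefix: 'if'
Factored: E -> if E', E' -> a x | b x


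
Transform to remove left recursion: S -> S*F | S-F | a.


Left-recursive alternatives: S*F, S-F; non-recursive: a
Introduce S': S -> aS', S' -> *FS' | -FS' | ε


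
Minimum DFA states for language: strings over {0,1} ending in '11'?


Track the longest suffix of input matching a prefix of '11': 3 classes (prefixes of length 0..2)
Minimal DFA: 3 states


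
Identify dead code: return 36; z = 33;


statement follows a return and is unreachable
Dead: 'z = 33'


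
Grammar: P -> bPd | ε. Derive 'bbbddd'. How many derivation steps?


Derivation: P => bPd => bbPdd => bbbPddd => bbbddd
Steps: 4


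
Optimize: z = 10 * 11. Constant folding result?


10 * 11 = 110 at compile time
Optimized: z = 110


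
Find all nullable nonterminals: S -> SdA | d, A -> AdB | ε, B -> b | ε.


A nonterminal is nullable iff some alternative derives ε (directly, or every symbol in it is nullable)
Nullable: {A, B}


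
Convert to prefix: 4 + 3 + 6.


left-to-right (same/higher precedence on left): tree is (+ (+ 4 3) 6)
Prefix: + + 4 3 6


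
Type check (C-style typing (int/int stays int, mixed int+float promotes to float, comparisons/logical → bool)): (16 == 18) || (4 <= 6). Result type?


Operand types: bool || bool
Rule: logical operators take bool operands and yield bool
Result type: bool


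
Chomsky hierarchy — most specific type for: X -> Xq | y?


Left-linear: every RHS is a terminal or one nonterminal followed by a terminal
Classification: Type 3 (Regular)


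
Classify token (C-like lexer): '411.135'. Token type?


Pattern: digits with a decimal point
Type: FLOAT_LITERAL


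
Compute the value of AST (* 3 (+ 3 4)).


Evaluate inner: (+ 3 4) = 7
Evaluate root: (* 3 7) = 21
Result: 21


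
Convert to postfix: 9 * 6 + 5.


Left to right (same or higher precedence on left)
Postfix: 9 6 * 5 +


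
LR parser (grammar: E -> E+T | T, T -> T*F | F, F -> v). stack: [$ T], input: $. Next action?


lookahead ∉ {*} so T won't extend; reduce E -> T
Action: reduce (E -> T)


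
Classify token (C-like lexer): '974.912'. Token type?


Pattern: digits with a decimal point
Type: FLOAT_LITERAL


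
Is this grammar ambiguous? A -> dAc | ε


balanced d^n…c^n: each string has a unique parse
Unambiguous


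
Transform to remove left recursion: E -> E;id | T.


Left-recursive alternatives: E;id; non-recursive: T
Introduce E': E -> TE', E' -> ;idE' | ε


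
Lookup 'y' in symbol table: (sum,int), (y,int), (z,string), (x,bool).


Lookup 'y' → type int


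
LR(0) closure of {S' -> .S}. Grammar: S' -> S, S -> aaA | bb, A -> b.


Start: S' -> .S
For each item with dot before a nonterminal B, add B -> .γ for every B-production
Closure: [S' -> .S, S -> .aaA, S -> .bb]


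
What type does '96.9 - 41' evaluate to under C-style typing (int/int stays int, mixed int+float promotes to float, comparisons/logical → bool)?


Operand types: float - int
Rule: mixed int/float promotes to float; int/int stays int
Result type: float


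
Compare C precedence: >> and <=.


'>>' is shift (level 8); '<=' is relational (level 7)
Higher level binds tighter
'>>' has higher precedence than '<='


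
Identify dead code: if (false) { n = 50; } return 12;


condition is constant false, so the whole block is unreachable
Dead: 'if (false) { n = 50; }'


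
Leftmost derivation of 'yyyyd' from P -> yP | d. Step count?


Derivation: P => yP => yyP => yyyP => yyyyP => yyyyd
Steps: 5


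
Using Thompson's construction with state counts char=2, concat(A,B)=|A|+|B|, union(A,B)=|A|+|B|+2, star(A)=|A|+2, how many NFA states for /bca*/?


Syntax tree has 3 char leaf(s), 0 union(s), 1 star(s)
chars contribute 3×2 = 6; each union adds +2; each star adds +2
Total: 6 + 0 + 2 = 8 states


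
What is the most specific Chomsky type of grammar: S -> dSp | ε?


Single nonterminal LHS, but d^n p^n is not regular
Classification: Type 2 (Context-Free)


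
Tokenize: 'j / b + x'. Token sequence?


Scan left to right, longest-match per lexeme
Tokens: ID(j), OP(/), ID(b), OP(+), ID(x)


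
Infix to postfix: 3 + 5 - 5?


Left to right (same or higher precedence on left)
Postfix: 3 5 + 5 -


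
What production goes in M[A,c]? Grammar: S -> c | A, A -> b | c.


For [A, c]: 'c' ∈ FIRST(c)
Entry: A -> c


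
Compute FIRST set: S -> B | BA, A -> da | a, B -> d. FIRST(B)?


Per alternative of B: FIRST(d) = {d}
FIRST(B) = {d}


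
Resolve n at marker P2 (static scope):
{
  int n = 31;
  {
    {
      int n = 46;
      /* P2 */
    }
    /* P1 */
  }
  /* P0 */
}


n declared in the same block as P2
n = 46


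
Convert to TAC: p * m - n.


Break into single-operator statements:
t1 = p * m
t2 = t1 - n


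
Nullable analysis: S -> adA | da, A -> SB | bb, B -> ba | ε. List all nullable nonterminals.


A nonterminal is nullable iff some alternative derives ε (directly, or every symbol in it is nullable)
Nullable: {B}


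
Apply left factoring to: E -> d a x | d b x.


Common prefix: 'd'
Factored: E -> d E', E' -> a x | b x


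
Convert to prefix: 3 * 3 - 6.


left-to-right (same/higher precedence on left): tree is (- (* 3 3) 6)
Prefix: - * 3 3 6


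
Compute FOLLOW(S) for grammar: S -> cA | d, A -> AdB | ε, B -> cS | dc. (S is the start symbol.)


$ ∈ FOLLOW(S). For each A -> αBβ: add FIRST(β)\{ε} to FOLLOW(B); if β nullable, add FOLLOW(A).
FOLLOW(S) = {$, d}


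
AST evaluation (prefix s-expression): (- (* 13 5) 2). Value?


Evaluate inner: (* 13 5) = 65
Evaluate root: (- 65 2) = 63
Result: 63


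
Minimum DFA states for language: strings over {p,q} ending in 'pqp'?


Track the longest suffix of input matching a prefix of 'pqp': 4 classes (prefixes of length 0..3)
Minimal DFA: 4 states


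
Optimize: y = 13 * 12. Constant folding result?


13 * 12 = 156 at compile time
Optimized: y = 156


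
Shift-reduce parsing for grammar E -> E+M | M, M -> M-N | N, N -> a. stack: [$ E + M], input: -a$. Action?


'-' can extend M; shift to build M -> M-N
Action: shift


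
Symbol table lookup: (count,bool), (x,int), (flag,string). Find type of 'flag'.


Lookup 'flag' → type string


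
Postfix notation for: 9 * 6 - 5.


Left to right (same or higher precedence on left)
Postfix: 9 6 * 5 -


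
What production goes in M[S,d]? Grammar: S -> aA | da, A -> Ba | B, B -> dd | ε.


For [S, d]: 'd' ∈ FIRST(da)
Entry: S -> da


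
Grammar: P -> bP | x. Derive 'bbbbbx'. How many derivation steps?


Derivation: P => bP => bbP => bbbP => bbbbP => bbbbbP => bbbbbx
Steps: 6


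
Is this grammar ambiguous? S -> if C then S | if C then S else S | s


dangling else: 'if C then if C then s else s' parses two ways
Ambiguous


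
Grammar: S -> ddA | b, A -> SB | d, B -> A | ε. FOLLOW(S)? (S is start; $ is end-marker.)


$ ∈ FOLLOW(S). For each A -> αBβ: add FIRST(β)\{ε} to FOLLOW(B); if β nullable, add FOLLOW(A).
FOLLOW(S) = {$, b, d}


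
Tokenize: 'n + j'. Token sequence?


Scan left to right, longest-match per lexeme
Tokens: ID(n), OP(+), ID(j)


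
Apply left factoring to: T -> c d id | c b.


Common prefix: 'c'
Factored: T -> c T', T' -> d id | b


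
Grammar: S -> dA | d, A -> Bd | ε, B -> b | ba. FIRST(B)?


Per alternative of B: FIRST(b) = {b}; FIRST(ba) = {b}
FIRST(B) = {b}


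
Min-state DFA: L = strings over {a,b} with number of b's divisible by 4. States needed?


Track (count of b) mod 4: states 0..3, accept at 0
Minimal DFA: 4 states


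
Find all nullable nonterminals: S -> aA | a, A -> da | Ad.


A nonterminal is nullable iff some alternative derives ε (directly, or every symbol in it is nullable)
Nullable: {}


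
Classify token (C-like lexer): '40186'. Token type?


Pattern: digits only
Type: INTEGER_LITERAL


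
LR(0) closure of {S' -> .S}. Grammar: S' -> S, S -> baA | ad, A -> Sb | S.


Start: S' -> .S
For each item with dot before a nonterminal B, add B -> .γ for every B-production
Closure: [S' -> .S, S -> .baA, S -> .ad]


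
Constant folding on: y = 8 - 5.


8 - 5 = 3 at compile time
Optimized: y = 3


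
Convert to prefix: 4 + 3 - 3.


left-to-right (same/higher precedence on left): tree is (- (+ 4 3) 3)
Prefix: - + 4 3 3


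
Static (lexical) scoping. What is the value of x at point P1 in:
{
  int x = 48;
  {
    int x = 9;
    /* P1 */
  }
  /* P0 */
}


x declared in the same block as P1
x = 9


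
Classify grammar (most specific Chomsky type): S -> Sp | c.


Left-linear: every RHS is a terminal or one nonterminal followed by a terminal
Classification: Type 3 (Regular)


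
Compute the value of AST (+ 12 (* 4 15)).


Evaluate inner: (* 4 15) = 60
Evaluate root: (+ 12 60) = 72
Result: 72


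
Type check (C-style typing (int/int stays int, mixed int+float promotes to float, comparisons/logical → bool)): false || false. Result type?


Operand types: bool || bool
Rule: logical operators take bool operands and yield bool
Result type: bool


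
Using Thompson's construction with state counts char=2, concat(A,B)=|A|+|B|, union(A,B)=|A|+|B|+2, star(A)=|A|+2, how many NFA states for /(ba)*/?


Syntax tree has 2 char leaf(s), 0 union(s), 1 star(s)
chars contribute 2×2 = 4; each union adds +2; each star adds +2
Total: 4 + 0 + 2 = 6 states


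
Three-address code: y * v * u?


Break into single-operator statements:
t1 = y * v
t2 = t1 * u


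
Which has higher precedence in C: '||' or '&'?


'&' is bitwise AND (level 5); '||' is logical OR (level 1)
Higher level binds tighter
'&' has higher precedence than '||'


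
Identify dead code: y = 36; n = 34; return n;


y is assigned but never read
Dead: 'y = 36'


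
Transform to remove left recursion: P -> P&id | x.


Left-recursive alternatives: P&id; non-recursive: x
Introduce P': P -> xP', P' -> &idP' | ε


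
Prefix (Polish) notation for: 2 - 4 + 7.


left-to-right (same/higher precedence on left): tree is (+ (- 2 4) 7)
Prefix: + - 2 4 7


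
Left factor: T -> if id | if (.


Common prefix: 'if'
Factored: T -> if T', T' -> id | (


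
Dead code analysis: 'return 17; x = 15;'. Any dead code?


statement follows a return and is unreachable
Dead: 'x = 15'


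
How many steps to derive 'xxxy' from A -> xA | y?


Derivation: A => xA => xxA => xxxA => xxxy
Steps: 4


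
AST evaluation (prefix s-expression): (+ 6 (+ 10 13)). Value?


Evaluate inner: (+ 10 13) = 23
Evaluate root: (+ 6 23) = 29
Result: 29


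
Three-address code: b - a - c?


Break into single-operator statements:
t1 = b - a
t2 = t1 - c


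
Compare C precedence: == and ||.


'==' is equality (level 6); '||' is logical OR (level 1)
Higher level binds tighter
'==' has higher precedence than '||'


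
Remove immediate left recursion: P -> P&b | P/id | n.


Left-recursive alternatives: P&b, P/id; non-recursive: n
Introduce P': P -> nP', P' -> &bP' | /idP' | ε


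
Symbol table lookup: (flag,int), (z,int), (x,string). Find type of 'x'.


Lookup 'x' → type string


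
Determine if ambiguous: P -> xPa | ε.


balanced x^n…a^n: each string has a unique parse
Unambiguous


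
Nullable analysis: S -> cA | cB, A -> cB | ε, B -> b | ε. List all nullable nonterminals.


A nonterminal is nullable iff some alternative derives ε (directly, or every symbol in it is nullable)
Nullable: {A, B}


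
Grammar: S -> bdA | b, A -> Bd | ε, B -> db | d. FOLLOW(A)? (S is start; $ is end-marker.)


$ ∈ FOLLOW(S). For each A -> αBβ: add FIRST(β)\{ε} to FOLLOW(B); if β nullable, add FOLLOW(A).
FOLLOW(A) = {$}


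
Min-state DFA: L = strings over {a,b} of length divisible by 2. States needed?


Track length mod 2: states 0..1, accept at 0
Minimal DFA: 2 states


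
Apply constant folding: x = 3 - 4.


3 - 4 = -1 at compile time
Optimized: x = -1


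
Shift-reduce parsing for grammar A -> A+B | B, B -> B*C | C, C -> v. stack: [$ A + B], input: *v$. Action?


'*' can extend B; shift to build B -> B*C
Action: shift


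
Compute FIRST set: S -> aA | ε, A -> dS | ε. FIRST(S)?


Per alternative of S: FIRST(aA) = {a}; FIRST(ε) = {ε}
FIRST(S) = {a, ε}


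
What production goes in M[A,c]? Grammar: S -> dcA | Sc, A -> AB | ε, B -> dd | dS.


For [A, c]: ε is nullable and 'c' ∈ FOLLOW(A)
Entry: A -> ε


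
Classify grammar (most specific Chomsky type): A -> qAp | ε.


Single nonterminal LHS, but q^n p^n is not regular
Classification: Type 2 (Context-Free)


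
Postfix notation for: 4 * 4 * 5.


Left to right (same or higher precedence on left)
Postfix: 4 4 * 5 *


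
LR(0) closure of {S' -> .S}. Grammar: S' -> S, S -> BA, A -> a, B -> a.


Start: S' -> .S
For each item with dot before a nonterminal B, add B -> .γ for every B-production
Closure: [S' -> .S, S -> .BA, B -> .a]


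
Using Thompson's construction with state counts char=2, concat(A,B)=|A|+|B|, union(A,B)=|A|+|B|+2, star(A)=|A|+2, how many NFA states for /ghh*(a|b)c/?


Syntax tree has 6 char leaf(s), 1 union(s), 1 star(s)
chars contribute 6×2 = 12; each union adds +2; each star adds +2
Total: 12 + 2 + 2 = 16 states


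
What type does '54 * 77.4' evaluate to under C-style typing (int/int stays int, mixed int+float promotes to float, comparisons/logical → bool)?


Operand types: int * float
Rule: mixed int/float promotes to float; int/int stays int
Result type: float


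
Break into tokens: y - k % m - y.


Scan left to right, longest-match per lexeme
Tokens: ID(y), OP(-), ID(k), OP(%), ID(m), OP(-), ID(y)


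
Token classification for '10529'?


Pattern: digits only
Type: INTEGER_LITERAL


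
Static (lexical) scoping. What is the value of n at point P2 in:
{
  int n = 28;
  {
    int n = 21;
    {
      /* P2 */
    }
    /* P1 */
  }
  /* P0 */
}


P2's block does not declare n; resolves to the enclosing declaration at depth 1
n = 21


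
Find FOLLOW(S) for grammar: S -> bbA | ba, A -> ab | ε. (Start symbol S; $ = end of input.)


$ ∈ FOLLOW(S). For each A -> αBβ: add FIRST(β)\{ε} to FOLLOW(B); if β nullable, add FOLLOW(A).
FOLLOW(S) = {$}


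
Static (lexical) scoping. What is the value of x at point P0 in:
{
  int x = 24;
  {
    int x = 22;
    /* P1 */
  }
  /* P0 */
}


x declared in the same block as P0
x = 24


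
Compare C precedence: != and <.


'<' is relational (level 7); '!=' is equality (level 6)
Higher level binds tighter
'<' has higher precedence than '!='


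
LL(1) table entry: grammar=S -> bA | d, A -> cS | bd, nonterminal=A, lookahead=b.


For [A, b]: 'b' ∈ FIRST(bd)
Entry: A -> bd


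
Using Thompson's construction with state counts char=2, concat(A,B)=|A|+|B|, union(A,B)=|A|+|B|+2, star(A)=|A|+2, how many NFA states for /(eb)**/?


Syntax tree has 2 char leaf(s), 0 union(s), 2 star(s)
chars contribute 2×2 = 4; each union adds +2; each star adds +2
Total: 4 + 0 + 4 = 8 states


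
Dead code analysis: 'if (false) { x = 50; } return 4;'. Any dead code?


condition is constant false, so the whole block is unreachable
Dead: 'if (false) { x = 50; }'


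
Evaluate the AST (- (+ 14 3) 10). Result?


Evaluate inner: (+ 14 3) = 17
Evaluate root: (- 17 10) = 7
Result: 7


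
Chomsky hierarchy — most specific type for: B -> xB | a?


Right-linear: every RHS is a terminal or a terminal followed by one nonterminal
Classification: Type 3 (Regular)


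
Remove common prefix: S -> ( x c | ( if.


Common prefix: '('
Factored: S -> ( S', S' -> x c | if


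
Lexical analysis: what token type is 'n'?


Pattern: letter/underscore followed by alphanumerics, not a keyword
Type: IDENTIFIER


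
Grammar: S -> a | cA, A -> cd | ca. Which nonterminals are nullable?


A nonterminal is nullable iff some alternative derives ε (directly, or every symbol in it is nullable)
Nullable: {}


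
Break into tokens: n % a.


Scan left to right, longest-match per lexeme
Tokens: ID(n), OP(%), ID(a)


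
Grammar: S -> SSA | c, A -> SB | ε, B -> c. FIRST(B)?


Per alternative of B: FIRST(c) = {c}
FIRST(B) = {c}


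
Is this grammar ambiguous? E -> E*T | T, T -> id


precedence layered via separate nonterminal T: deterministic
Unambiguous


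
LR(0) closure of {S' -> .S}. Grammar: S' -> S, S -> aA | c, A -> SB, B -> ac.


Start: S' -> .S
For each item with dot before a nonterminal B, add B -> .γ for every B-production
Closure: [S' -> .S, S -> .aA, S -> .c]


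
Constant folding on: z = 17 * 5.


17 * 5 = 85 at compile time
Optimized: z = 85


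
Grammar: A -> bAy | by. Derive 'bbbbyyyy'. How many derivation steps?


Derivation: A => bAy => bbAyy => bbbAyyy => bbbbyyyy
Steps: 4


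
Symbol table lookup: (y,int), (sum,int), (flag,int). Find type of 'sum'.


Lookup 'sum' → type int


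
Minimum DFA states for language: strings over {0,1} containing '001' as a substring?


KMP-style automaton: 3 progress states + 1 absorbing accept = 4
Minimal DFA: 4 states


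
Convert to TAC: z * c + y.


Break into single-operator statements:
t1 = z * c
t2 = t1 + y


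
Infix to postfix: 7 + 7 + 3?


Left to right (same or higher precedence on left)
Postfix: 7 7 + 3 +


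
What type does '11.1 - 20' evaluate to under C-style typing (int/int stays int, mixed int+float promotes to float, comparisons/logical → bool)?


Operand types: float - int
Rule: mixed int/float promotes to float; int/int stays int
Result type: float


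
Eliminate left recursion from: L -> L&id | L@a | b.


Left-recursive alternatives: L&id, L@a; non-recursive: b
Introduce L': L -> bL', L' -> &idL' | @aL' | ε


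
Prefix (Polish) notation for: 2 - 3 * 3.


'*' binds tighter: tree is (- 2 (* 3 3))
Prefix: - 2 * 3 3


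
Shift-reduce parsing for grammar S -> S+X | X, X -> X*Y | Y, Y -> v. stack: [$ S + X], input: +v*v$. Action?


handle 'S+X' on top; lookahead ∈ FOLLOW(S) = {+, $}
Action: reduce (S -> S+X)


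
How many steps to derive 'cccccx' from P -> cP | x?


Derivation: P => cP => ccP => cccP => ccccP => cccccP => cccccx
Steps: 6


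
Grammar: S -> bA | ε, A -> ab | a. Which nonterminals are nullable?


A nonterminal is nullable iff some alternative derives ε (directly, or every symbol in it is nullable)
Nullable: {S}


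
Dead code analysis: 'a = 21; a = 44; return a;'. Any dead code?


first assignment to a is overwritten before any read
Dead: 'a = 21'


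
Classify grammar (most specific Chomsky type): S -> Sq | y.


Left-linear: every RHS is a terminal or one nonterminal followed by a terminal
Classification: Type 3 (Regular)


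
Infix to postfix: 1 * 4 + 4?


Left to right (same or higher precedence on left)
Postfix: 1 4 * 4 +


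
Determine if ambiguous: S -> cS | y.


right-linear, alternatives start with distinct terminals 'c' vs 'y': unique leftmost derivation
Unambiguous


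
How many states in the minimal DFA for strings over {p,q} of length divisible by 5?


Track length mod 5: states 0..4, accept at 0
Minimal DFA: 5 states


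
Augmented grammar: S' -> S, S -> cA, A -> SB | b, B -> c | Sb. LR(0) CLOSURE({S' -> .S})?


Start: S' -> .S
For each item with dot before a nonterminal B, add B -> .γ for every B-production
Closure: [S' -> .S, S -> .cA]


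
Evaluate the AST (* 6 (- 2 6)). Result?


Evaluate inner: (- 2 6) = -4
Evaluate root: (* 6 -4) = -24
Result: -24


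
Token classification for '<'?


Pattern: operator symbol
Type: OPERATOR


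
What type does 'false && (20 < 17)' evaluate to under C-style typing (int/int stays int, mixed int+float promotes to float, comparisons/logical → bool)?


Operand types: bool && bool
Rule: logical operators take bool operands and yield bool
Result type: bool


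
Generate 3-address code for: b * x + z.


Break into single-operator statements:
t1 = b * x
t2 = t1 + z


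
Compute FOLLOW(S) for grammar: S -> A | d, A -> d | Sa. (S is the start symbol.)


$ ∈ FOLLOW(S). For each A -> αBβ: add FIRST(β)\{ε} to FOLLOW(B); if β nullable, add FOLLOW(A).
FOLLOW(S) = {$, a}


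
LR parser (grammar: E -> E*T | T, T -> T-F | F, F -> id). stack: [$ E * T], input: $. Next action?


handle 'E*T' on top; lookahead ∈ FOLLOW(E) = {*, $}
Action: reduce (E -> E*T)


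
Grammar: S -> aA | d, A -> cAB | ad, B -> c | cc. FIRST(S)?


Per alternative of S: FIRST(aA) = {a}; FIRST(d) = {d}
FIRST(S) = {a, d}


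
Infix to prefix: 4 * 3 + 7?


left-to-right (same/higher precedence on left): tree is (+ (* 4 3) 7)
Prefix: + * 4 3 7


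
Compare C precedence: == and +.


'+' is additive (level 9); '==' is equality (level 6)
Higher level binds tighter
'+' has higher precedence than '=='


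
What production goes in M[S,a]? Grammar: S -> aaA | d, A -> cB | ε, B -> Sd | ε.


For [S, a]: 'a' ∈ FIRST(aaA)
Entry: S -> aaA


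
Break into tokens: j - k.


Scan left to right, longest-match per lexeme
Tokens: ID(j), OP(-), ID(k)


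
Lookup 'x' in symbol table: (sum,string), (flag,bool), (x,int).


Lookup 'x' → type int


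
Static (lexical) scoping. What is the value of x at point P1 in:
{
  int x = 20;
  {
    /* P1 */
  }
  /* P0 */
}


P1's block does not declare x; resolves to the enclosing declaration at depth 0
x = 20


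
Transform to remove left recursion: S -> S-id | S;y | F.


Left-recursive alternatives: S-id, S;y; non-recursive: F
Introduce S': S -> FS', S' -> -idS' | ;yS' | ε


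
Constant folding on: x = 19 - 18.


19 - 18 = 1 at compile time
Optimized: x = 1


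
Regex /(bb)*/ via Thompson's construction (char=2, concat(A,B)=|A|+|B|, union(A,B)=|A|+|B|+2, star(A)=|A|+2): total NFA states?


Syntax tree has 2 char leaf(s), 0 union(s), 1 star(s)
chars contribute 2×2 = 4; each union adds +2; each star adds +2
Total: 4 + 0 + 2 = 6 states


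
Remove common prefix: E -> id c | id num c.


Common prefix: 'id'
Factored: E -> id E', E' -> c | num c


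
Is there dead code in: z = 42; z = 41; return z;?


first assignment to z is overwritten before any read
Dead: 'z = 42'


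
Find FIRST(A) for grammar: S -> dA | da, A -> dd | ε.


Per alternative of A: FIRST(dd) = {d}; FIRST(ε) = {ε}
FIRST(A) = {d, ε}


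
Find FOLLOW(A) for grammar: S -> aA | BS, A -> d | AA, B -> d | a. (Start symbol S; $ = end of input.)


$ ∈ FOLLOW(S). For each A -> αBβ: add FIRST(β)\{ε} to FOLLOW(B); if β nullable, add FOLLOW(A).
FOLLOW(A) = {$, d}


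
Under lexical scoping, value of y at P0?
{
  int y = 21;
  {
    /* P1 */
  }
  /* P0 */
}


y declared in the same block as P0
y = 21


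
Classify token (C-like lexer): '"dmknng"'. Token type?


Pattern: double-quoted sequence
Type: STRING_LITERAL


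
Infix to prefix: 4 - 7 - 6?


left-to-right (same/higher precedence on left): tree is (- (- 4 7) 6)
Prefix: - - 4 7 6


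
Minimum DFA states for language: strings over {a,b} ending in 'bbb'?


Track the longest suffix of input matching a prefix of 'bbb': 4 classes (prefixes of length 0..3)
Minimal DFA: 4 states


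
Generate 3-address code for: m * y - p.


Break into single-operator statements:
t1 = m * y
t2 = t1 - p


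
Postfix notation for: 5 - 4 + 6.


Left to right (same or higher precedence on left)
Postfix: 5 4 - 6 +


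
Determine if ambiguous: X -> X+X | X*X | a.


'a+a*a' has two parse trees (no precedence encoded between + and *)
Ambiguous


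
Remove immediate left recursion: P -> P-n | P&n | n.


Left-recursive alternatives: P-n, P&n; non-recursive: n
Introduce P': P -> nP', P' -> -nP' | &nP' | ε


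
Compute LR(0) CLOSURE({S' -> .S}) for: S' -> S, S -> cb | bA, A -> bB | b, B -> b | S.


Start: S' -> .S
For each item with dot before a nonterminal B, add B -> .γ for every B-production
Closure: [S' -> .S, S -> .cb, S -> .bA]


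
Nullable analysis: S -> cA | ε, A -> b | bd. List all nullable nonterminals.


A nonterminal is nullable iff some alternative derives ε (directly, or every symbol in it is nullable)
Nullable: {S}


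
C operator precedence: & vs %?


'%' is multiplicative (level 10); '&' is bitwise AND (level 5)
Higher level binds tighter
'%' has higher precedence than '&'


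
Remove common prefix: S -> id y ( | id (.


Common prefix: 'id'
Factored: S -> id S', S' -> y ( | (


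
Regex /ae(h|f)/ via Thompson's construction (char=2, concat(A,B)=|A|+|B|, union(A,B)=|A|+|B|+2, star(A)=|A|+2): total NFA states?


Syntax tree has 4 char leaf(s), 1 union(s), 0 star(s)
chars contribute 4×2 = 8; each union adds +2; each star adds +2
Total: 8 + 2 + 0 = 10 states


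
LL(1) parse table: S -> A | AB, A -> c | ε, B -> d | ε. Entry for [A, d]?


For [A, d]: ε is nullable and 'd' ∈ FOLLOW(A)
Entry: A -> ε


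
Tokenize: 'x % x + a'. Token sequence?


Scan left to right, longest-match per lexeme
Tokens: ID(x), OP(%), ID(x), OP(+), ID(a)


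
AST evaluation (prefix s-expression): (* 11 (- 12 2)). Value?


Evaluate inner: (- 12 2) = 10
Evaluate root: (* 11 10) = 110
Result: 110


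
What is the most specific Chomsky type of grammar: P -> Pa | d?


Left-linear: every RHS is a terminal or one nonterminal followed by a terminal
Classification: Type 3 (Regular)


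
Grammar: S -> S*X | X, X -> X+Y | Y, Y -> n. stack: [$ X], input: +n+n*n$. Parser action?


shift '+' to continue X -> X+Y
Action: shift


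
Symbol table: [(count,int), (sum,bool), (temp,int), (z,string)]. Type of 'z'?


Lookup 'z' → type string


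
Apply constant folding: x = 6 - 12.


6 - 12 = -6 at compile time
Optimized: x = -6


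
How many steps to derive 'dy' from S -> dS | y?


Derivation: S => dS => dy
Steps: 2


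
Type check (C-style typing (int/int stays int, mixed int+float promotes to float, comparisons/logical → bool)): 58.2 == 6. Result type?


Operand types: float == int
Rule: comparison yields bool
Result type: bool


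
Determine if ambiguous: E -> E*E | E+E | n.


'n*n+n' has two parse trees (no precedence encoded between * and +)
Ambiguous


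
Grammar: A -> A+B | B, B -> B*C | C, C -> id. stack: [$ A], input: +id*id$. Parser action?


shift '+' to continue A -> A+B
Action: shift


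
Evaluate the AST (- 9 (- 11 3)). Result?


Evaluate inner: (- 11 3) = 8
Evaluate root: (- 9 8) = 1
Result: 1


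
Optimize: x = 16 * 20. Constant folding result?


16 * 20 = 320 at compile time
Optimized: x = 320


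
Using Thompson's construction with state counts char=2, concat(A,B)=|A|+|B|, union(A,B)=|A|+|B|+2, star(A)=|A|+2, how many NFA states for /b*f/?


Syntax tree has 2 char leaf(s), 0 union(s), 1 star(s)
chars contribute 2×2 = 4; each union adds +2; each star adds +2
Total: 4 + 0 + 2 = 6 states


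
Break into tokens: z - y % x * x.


Scan left to right, longest-match per lexeme
Tokens: ID(z), OP(-), ID(y), OP(%), ID(x), OP(*), ID(x)


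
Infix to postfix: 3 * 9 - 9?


Left to right (same or higher precedence on left)
Postfix: 3 9 * 9 -


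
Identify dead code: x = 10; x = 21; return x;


first assignment to x is overwritten before any read
Dead: 'x = 10'


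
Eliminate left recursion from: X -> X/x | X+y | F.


Left-recursive alternatives: X/x, X+y; non-recursive: F
Introduce X': X -> FX', X' -> /xX' | +yX' | ε


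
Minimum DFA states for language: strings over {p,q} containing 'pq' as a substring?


KMP-style automaton: 2 progress states + 1 absorbing accept = 3
Minimal DFA: 3 states


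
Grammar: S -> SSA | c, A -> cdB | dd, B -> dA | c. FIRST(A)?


Per alternative of A: FIRST(cdB) = {c}; FIRST(dd) = {d}
FIRST(A) = {c, d}


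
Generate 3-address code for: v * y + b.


Break into single-operator statements:
t1 = v * y
t2 = t1 + b


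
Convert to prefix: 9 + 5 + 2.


left-to-right (same/higher precedence on left): tree is (+ (+ 9 5) 2)
Prefix: + + 9 5 2


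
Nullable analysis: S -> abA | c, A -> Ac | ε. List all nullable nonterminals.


A nonterminal is nullable iff some alternative derives ε (directly, or every symbol in it is nullable)
Nullable: {A}


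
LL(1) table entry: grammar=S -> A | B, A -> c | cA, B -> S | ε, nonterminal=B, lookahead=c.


For [B, c]: 'c' ∈ FIRST(S)
Entry: B -> S


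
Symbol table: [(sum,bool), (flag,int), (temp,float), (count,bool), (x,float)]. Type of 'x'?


Lookup 'x' → type float
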